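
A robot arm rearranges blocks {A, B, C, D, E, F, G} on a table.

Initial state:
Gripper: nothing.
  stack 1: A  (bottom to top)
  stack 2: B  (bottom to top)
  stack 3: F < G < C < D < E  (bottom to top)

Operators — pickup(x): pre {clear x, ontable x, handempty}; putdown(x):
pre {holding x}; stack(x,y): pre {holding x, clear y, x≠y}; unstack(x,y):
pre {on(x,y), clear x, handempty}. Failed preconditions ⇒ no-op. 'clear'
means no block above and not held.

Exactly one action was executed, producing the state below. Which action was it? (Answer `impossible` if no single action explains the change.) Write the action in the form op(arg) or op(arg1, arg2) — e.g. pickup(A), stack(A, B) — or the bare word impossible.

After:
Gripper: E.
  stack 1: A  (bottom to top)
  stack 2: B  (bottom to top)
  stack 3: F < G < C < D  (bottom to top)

target: towers=[A; B; F/G/C/D] holding=E
         pickup(B) → towers=[A; F/G/C/D/E] holding=B
         pickup(A) → towers=[B; F/G/C/D/E] holding=A
     unstack(E, D) → towers=[A; B; F/G/C/D] holding=E  ← match

unstack(E, D)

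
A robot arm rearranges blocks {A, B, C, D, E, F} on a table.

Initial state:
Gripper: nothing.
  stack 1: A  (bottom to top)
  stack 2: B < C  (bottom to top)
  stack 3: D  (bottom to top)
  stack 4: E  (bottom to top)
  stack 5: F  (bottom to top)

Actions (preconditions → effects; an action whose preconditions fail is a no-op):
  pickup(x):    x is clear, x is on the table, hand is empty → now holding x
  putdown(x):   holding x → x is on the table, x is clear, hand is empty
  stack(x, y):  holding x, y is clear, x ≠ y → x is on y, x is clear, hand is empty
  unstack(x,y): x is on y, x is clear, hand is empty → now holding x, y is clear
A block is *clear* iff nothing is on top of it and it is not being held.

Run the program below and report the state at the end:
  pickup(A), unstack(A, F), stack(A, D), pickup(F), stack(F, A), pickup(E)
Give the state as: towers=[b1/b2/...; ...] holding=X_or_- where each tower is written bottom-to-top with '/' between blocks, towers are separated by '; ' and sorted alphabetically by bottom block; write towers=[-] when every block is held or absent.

step 1 (pickup(A)): towers=[B/C; D; E; F] holding=A
step 2 (unstack(A, F)) [no-op]: towers=[B/C; D; E; F] holding=A
step 3 (stack(A, D)): towers=[B/C; D/A; E; F] holding=-
step 4 (pickup(F)): towers=[B/C; D/A; E] holding=F
step 5 (stack(F, A)): towers=[B/C; D/A/F; E] holding=-
step 6 (pickup(E)): towers=[B/C; D/A/F] holding=E

towers=[B/C; D/A/F] holding=E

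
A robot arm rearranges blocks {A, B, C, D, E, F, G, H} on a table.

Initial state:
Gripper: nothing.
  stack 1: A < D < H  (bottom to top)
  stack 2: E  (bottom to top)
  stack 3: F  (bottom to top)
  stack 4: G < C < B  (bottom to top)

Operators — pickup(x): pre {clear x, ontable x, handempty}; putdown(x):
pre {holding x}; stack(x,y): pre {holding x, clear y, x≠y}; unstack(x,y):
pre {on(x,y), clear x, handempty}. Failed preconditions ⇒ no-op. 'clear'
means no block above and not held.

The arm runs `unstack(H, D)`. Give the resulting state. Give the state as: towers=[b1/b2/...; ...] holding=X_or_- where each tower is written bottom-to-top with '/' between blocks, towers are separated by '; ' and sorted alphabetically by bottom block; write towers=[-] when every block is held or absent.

before: towers=[A/D/H; E; F; G/C/B] holding=-
pre[unstack(H, D)]: on(H,D) ok, clear(H) ok, handempty ok
all met → apply unstack(H, D)
after:  towers=[A/D; E; F; G/C/B] holding=H

towers=[A/D; E; F; G/C/B] holding=H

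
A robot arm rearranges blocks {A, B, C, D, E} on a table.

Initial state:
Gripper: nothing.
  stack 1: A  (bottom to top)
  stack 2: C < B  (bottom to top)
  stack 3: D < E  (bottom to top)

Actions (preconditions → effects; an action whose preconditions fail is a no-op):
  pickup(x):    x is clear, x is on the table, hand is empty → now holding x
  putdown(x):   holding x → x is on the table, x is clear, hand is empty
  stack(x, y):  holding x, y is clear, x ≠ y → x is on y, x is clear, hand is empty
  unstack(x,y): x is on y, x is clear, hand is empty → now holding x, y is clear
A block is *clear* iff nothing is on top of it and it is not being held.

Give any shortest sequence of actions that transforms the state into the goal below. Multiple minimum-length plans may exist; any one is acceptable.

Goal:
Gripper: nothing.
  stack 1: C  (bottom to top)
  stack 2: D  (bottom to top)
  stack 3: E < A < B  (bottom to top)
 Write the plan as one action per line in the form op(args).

step 1 (unstack(E, D)): towers=[A; C/B; D] holding=E
step 2 (putdown(E)): towers=[A; C/B; D; E] holding=-
step 3 (pickup(A)): towers=[C/B; D; E] holding=A
step 4 (stack(A, E)): towers=[C/B; D; E/A] holding=-
step 5 (unstack(B, C)): towers=[C; D; E/A] holding=B
step 6 (stack(B, A)): towers=[C; D; E/A/B] holding=-
goal check: towers=[C; D; E/A/B] holding=- — reached (length 6, optimal by BFS)

unstack(E, D)
putdown(E)
pickup(A)
stack(A, E)
unstack(B, C)
stack(B, A)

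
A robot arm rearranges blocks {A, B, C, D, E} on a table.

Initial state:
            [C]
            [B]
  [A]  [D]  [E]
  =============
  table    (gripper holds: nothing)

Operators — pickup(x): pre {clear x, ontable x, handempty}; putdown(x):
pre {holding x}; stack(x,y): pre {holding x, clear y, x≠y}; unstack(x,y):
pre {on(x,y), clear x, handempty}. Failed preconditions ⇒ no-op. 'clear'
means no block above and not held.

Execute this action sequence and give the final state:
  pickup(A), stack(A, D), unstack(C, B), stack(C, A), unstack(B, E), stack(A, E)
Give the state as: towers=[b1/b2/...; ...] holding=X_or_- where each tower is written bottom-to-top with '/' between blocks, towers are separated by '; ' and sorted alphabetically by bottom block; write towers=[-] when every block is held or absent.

step 1 (pickup(A)): towers=[D; E/B/C] holding=A
step 2 (stack(A, D)): towers=[D/A; E/B/C] holding=-
step 3 (unstack(C, B)): towers=[D/A; E/B] holding=C
step 4 (stack(C, A)): towers=[D/A/C; E/B] holding=-
step 5 (unstack(B, E)): towers=[D/A/C; E] holding=B
step 6 (stack(A, E)) [no-op]: towers=[D/A/C; E] holding=B

towers=[D/A/C; E] holding=B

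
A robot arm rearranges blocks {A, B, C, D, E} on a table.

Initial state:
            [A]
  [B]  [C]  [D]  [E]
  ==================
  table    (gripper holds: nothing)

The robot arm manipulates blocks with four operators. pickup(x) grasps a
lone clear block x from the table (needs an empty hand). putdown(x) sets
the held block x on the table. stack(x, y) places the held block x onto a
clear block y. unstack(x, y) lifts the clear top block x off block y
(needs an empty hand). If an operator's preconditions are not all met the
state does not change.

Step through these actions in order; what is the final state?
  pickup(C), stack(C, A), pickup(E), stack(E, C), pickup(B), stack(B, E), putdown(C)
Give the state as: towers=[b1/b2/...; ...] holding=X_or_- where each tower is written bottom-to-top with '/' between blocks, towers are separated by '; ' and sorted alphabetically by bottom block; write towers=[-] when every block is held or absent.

towers=[D/A/C/E/B] holding=-

step 1 (pickup(C)): towers=[B; D/A; E] holding=C
step 2 (stack(C, A)): towers=[B; D/A/C; E] holding=-
step 3 (pickup(E)): towers=[B; D/A/C] holding=E
step 4 (stack(E, C)): towers=[B; D/A/C/E] holding=-
step 5 (pickup(B)): towers=[D/A/C/E] holding=B
step 6 (stack(B, E)): towers=[D/A/C/E/B] holding=-
step 7 (putdown(C)) [no-op]: towers=[D/A/C/E/B] holding=-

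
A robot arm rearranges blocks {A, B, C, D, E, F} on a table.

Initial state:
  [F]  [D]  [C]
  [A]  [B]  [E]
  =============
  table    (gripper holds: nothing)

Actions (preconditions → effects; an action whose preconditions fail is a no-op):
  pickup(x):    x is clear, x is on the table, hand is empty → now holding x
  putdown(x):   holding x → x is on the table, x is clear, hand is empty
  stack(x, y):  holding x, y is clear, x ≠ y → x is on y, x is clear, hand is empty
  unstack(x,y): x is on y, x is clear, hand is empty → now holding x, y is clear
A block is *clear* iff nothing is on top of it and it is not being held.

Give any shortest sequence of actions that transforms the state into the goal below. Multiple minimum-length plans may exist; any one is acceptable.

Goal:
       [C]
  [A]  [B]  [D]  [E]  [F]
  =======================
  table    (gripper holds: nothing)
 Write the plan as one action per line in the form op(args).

unstack(F, A)
putdown(F)
unstack(D, B)
putdown(D)
unstack(C, E)
stack(C, B)

step 1 (unstack(F, A)): towers=[A; B/D; E/C] holding=F
step 2 (putdown(F)): towers=[A; B/D; E/C; F] holding=-
step 3 (unstack(D, B)): towers=[A; B; E/C; F] holding=D
step 4 (putdown(D)): towers=[A; B; D; E/C; F] holding=-
step 5 (unstack(C, E)): towers=[A; B; D; E; F] holding=C
step 6 (stack(C, B)): towers=[A; B/C; D; E; F] holding=-
goal check: towers=[A; B/C; D; E; F] holding=- — reached (length 6, optimal by BFS)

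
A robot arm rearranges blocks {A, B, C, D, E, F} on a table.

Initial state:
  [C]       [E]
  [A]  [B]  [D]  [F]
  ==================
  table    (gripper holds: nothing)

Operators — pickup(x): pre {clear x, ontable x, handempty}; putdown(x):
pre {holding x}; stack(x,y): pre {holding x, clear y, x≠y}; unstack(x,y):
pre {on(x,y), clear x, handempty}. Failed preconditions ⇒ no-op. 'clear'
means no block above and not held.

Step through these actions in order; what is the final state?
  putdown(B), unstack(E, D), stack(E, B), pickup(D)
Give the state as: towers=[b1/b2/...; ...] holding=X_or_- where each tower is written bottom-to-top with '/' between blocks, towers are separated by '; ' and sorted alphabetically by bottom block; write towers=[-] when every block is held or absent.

towers=[A/C; B/E; F] holding=D

step 1 (putdown(B)) [no-op]: towers=[A/C; B; D/E; F] holding=-
step 2 (unstack(E, D)): towers=[A/C; B; D; F] holding=E
step 3 (stack(E, B)): towers=[A/C; B/E; D; F] holding=-
step 4 (pickup(D)): towers=[A/C; B/E; F] holding=D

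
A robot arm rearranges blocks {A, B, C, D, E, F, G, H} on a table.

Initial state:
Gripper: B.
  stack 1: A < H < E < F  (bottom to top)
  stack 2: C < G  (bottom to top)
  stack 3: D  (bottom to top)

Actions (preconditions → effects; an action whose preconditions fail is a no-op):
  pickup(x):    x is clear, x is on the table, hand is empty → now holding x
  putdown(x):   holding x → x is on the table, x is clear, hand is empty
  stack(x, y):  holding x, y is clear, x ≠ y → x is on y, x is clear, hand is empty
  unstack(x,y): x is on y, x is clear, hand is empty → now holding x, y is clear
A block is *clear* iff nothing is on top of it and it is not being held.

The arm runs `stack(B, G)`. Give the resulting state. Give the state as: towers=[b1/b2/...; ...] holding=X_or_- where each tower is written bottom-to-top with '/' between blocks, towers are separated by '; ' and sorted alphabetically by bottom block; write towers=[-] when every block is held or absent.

before: towers=[A/H/E/F; C/G; D] holding=B
pre[stack(B, G)]: holding(B) ✓, clear(G) ✓, B≠G ✓
all met → apply stack(B, G)
after:  towers=[A/H/E/F; C/G/B; D] holding=-

towers=[A/H/E/F; C/G/B; D] holding=-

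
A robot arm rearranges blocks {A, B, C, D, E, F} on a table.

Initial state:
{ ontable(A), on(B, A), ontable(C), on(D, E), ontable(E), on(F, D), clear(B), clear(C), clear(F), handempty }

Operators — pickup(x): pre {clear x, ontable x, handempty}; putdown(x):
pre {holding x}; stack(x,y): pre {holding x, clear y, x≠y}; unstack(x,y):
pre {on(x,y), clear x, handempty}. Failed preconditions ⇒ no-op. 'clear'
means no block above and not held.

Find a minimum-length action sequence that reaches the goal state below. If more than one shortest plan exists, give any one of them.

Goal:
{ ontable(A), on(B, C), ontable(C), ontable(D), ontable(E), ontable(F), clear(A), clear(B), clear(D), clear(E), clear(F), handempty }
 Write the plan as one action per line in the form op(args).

step 1 (unstack(B, A)): towers=[A; C; E/D/F] holding=B
step 2 (stack(B, C)): towers=[A; C/B; E/D/F] holding=-
step 3 (unstack(F, D)): towers=[A; C/B; E/D] holding=F
step 4 (putdown(F)): towers=[A; C/B; E/D; F] holding=-
step 5 (unstack(D, E)): towers=[A; C/B; E; F] holding=D
step 6 (putdown(D)): towers=[A; C/B; D; E; F] holding=-
goal check: towers=[A; C/B; D; E; F] holding=- — reached (length 6, optimal by BFS)

unstack(B, A)
stack(B, C)
unstack(F, D)
putdown(F)
unstack(D, E)
putdown(D)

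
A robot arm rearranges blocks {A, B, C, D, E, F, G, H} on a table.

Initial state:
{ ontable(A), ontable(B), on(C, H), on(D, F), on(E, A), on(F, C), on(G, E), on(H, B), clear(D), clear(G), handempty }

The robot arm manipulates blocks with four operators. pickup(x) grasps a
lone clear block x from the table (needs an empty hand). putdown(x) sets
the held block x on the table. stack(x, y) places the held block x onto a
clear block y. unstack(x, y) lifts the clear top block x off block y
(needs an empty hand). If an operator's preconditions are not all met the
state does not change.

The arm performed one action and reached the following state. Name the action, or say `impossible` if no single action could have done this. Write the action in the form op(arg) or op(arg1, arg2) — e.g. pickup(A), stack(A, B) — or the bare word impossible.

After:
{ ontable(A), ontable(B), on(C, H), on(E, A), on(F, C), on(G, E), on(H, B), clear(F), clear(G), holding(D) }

unstack(D, F)

target: towers=[A/E/G; B/H/C/F] holding=D
     unstack(G, E) → towers=[A/E; B/H/C/F/D] holding=G
     unstack(D, F) → towers=[A/E/G; B/H/C/F] holding=D  ← match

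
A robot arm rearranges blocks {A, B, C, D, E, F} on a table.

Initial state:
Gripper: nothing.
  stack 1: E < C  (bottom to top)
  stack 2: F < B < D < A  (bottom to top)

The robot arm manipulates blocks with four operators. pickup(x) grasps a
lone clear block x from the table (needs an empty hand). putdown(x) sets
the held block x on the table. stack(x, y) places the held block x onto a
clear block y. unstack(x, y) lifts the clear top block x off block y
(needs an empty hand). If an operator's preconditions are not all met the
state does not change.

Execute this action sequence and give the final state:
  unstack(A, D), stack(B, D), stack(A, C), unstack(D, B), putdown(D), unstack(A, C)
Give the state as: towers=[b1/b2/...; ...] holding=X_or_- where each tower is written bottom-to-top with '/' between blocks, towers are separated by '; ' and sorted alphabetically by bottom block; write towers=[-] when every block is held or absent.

towers=[D; E/C; F/B] holding=A

step 1 (unstack(A, D)): towers=[E/C; F/B/D] holding=A
step 2 (stack(B, D)) [no-op]: towers=[E/C; F/B/D] holding=A
step 3 (stack(A, C)): towers=[E/C/A; F/B/D] holding=-
step 4 (unstack(D, B)): towers=[E/C/A; F/B] holding=D
step 5 (putdown(D)): towers=[D; E/C/A; F/B] holding=-
step 6 (unstack(A, C)): towers=[D; E/C; F/B] holding=A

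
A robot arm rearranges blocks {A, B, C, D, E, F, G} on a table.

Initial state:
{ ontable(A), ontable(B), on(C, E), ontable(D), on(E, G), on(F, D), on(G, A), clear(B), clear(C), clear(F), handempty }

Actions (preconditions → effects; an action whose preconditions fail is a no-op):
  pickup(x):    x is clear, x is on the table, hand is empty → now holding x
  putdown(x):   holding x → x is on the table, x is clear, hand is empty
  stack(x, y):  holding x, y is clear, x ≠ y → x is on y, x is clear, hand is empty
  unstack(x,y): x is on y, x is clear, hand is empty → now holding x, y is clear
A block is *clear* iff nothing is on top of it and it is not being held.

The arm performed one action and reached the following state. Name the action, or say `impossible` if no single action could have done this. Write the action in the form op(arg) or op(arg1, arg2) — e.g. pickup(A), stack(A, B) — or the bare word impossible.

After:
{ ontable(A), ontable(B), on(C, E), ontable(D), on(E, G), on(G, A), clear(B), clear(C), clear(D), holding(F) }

unstack(F, D)

target: towers=[A/G/E/C; B; D] holding=F
         pickup(B) → towers=[A/G/E/C; D/F] holding=B
     unstack(F, D) → towers=[A/G/E/C; B; D] holding=F  ← match
     unstack(C, E) → towers=[A/G/E; B; D/F] holding=C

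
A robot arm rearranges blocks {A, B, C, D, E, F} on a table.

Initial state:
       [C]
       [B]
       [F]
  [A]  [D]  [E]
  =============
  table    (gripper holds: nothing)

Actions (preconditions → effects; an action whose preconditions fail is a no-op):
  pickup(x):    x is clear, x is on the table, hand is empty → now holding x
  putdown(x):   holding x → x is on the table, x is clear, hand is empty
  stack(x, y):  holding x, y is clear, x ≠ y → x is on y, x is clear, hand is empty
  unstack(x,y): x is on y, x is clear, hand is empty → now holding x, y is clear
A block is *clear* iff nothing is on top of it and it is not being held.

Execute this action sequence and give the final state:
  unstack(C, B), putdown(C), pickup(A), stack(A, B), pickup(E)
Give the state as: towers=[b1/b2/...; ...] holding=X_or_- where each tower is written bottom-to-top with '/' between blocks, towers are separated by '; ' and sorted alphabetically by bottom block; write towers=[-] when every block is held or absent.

step 1 (unstack(C, B)): towers=[A; D/F/B; E] holding=C
step 2 (putdown(C)): towers=[A; C; D/F/B; E] holding=-
step 3 (pickup(A)): towers=[C; D/F/B; E] holding=A
step 4 (stack(A, B)): towers=[C; D/F/B/A; E] holding=-
step 5 (pickup(E)): towers=[C; D/F/B/A] holding=E

towers=[C; D/F/B/A] holding=E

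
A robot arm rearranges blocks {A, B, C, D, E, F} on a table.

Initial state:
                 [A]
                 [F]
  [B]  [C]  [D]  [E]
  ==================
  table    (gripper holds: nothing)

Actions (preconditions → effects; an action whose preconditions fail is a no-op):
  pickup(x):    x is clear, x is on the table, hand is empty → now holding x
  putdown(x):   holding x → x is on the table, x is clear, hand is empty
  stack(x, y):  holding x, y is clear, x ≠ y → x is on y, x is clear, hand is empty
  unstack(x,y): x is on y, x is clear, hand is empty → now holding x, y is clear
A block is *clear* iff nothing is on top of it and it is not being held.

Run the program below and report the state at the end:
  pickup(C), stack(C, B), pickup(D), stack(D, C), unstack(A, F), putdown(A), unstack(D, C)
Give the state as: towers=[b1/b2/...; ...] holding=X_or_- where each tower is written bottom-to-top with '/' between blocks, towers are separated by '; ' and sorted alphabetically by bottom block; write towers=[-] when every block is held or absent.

step 1 (pickup(C)): towers=[B; D; E/F/A] holding=C
step 2 (stack(C, B)): towers=[B/C; D; E/F/A] holding=-
step 3 (pickup(D)): towers=[B/C; E/F/A] holding=D
step 4 (stack(D, C)): towers=[B/C/D; E/F/A] holding=-
step 5 (unstack(A, F)): towers=[B/C/D; E/F] holding=A
step 6 (putdown(A)): towers=[A; B/C/D; E/F] holding=-
step 7 (unstack(D, C)): towers=[A; B/C; E/F] holding=D

towers=[A; B/C; E/F] holding=D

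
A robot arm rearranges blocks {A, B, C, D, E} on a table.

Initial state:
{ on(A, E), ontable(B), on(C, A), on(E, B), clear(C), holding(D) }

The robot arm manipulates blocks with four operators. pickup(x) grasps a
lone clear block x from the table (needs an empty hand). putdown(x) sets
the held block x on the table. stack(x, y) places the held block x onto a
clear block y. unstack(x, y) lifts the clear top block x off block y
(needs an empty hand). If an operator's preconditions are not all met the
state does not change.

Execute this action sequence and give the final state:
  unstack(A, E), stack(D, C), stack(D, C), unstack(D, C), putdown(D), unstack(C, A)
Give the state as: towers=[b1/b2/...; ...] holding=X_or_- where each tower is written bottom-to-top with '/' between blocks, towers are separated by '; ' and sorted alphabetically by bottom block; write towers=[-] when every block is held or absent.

step 1 (unstack(A, E)) [no-op]: towers=[B/E/A/C] holding=D
step 2 (stack(D, C)): towers=[B/E/A/C/D] holding=-
step 3 (stack(D, C)) [no-op]: towers=[B/E/A/C/D] holding=-
step 4 (unstack(D, C)): towers=[B/E/A/C] holding=D
step 5 (putdown(D)): towers=[B/E/A/C; D] holding=-
step 6 (unstack(C, A)): towers=[B/E/A; D] holding=C

towers=[B/E/A; D] holding=C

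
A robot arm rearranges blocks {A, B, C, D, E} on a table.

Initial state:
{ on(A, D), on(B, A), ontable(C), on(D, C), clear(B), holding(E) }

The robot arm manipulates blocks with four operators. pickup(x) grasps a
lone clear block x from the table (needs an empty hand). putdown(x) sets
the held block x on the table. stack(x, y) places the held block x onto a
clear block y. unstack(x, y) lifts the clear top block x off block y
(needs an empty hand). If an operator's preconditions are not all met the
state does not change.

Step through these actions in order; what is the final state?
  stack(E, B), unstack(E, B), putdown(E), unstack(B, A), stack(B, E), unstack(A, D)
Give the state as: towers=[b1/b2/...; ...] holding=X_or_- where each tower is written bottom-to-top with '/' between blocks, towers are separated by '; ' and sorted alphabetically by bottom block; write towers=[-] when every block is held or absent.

step 1 (stack(E, B)): towers=[C/D/A/B/E] holding=-
step 2 (unstack(E, B)): towers=[C/D/A/B] holding=E
step 3 (putdown(E)): towers=[C/D/A/B; E] holding=-
step 4 (unstack(B, A)): towers=[C/D/A; E] holding=B
step 5 (stack(B, E)): towers=[C/D/A; E/B] holding=-
step 6 (unstack(A, D)): towers=[C/D; E/B] holding=A

towers=[C/D; E/B] holding=A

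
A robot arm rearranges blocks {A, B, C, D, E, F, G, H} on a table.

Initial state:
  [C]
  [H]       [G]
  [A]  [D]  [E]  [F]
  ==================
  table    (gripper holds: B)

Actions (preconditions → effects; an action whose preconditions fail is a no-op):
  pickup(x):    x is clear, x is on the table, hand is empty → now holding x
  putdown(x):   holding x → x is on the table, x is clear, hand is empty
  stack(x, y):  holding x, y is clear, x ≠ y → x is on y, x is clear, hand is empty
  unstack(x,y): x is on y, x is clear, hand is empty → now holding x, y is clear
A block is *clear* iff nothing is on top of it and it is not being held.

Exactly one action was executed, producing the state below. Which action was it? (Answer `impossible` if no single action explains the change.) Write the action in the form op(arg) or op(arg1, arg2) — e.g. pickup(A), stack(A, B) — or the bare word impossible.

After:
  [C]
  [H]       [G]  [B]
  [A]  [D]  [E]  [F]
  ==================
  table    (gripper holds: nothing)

stack(B, F)

target: towers=[A/H/C; D; E/G; F/B] holding=-
        putdown(B) → towers=[A/H/C; B; D; E/G; F] holding=-
       stack(B, G) → towers=[A/H/C; D; E/G/B; F] holding=-
       stack(B, F) → towers=[A/H/C; D; E/G; F/B] holding=-  ← match
       stack(B, D) → towers=[A/H/C; D/B; E/G; F] holding=-
       stack(B, C) → towers=[A/H/C/B; D; E/G; F] holding=-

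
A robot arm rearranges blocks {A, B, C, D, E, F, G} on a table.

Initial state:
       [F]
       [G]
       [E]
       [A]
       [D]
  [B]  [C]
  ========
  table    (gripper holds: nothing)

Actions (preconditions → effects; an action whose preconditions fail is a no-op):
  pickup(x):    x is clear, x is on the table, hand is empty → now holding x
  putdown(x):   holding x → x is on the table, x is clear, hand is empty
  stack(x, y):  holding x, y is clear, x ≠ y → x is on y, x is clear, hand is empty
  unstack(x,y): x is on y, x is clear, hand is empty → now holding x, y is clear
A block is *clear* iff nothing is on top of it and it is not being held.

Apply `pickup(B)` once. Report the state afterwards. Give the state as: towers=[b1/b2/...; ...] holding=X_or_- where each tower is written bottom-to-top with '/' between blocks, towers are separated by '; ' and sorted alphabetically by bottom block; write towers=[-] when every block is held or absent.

before: towers=[B; C/D/A/E/G/F] holding=-
pre[pickup(B)]: clear(B) yes, ontable(B) yes, handempty yes
all met → apply pickup(B)
after:  towers=[C/D/A/E/G/F] holding=B

towers=[C/D/A/E/G/F] holding=B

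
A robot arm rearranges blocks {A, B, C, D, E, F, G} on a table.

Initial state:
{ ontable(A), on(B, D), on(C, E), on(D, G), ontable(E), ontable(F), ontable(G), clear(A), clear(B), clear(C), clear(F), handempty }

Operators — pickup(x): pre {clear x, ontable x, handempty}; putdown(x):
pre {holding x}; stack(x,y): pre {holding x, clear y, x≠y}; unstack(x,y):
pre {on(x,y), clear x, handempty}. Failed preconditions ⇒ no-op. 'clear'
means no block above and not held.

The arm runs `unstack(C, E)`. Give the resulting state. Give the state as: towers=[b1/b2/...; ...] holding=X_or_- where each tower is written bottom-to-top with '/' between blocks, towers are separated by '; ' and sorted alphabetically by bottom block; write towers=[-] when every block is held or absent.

before: towers=[A; E/C; F; G/D/B] holding=-
pre[unstack(C, E)]: on(C,E) yes, clear(C) yes, handempty yes
all met → apply unstack(C, E)
after:  towers=[A; E; F; G/D/B] holding=C

towers=[A; E; F; G/D/B] holding=C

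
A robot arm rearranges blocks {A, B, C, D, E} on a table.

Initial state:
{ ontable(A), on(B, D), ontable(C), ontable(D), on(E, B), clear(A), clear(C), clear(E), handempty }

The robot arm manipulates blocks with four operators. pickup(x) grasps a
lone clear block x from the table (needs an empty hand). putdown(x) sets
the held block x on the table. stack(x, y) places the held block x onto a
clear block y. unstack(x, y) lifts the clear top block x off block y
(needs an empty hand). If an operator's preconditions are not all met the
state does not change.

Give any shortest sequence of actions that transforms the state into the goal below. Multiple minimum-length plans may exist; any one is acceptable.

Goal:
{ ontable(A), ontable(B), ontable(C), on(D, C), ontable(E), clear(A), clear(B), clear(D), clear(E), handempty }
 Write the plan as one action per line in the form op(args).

step 1 (unstack(E, B)): towers=[A; C; D/B] holding=E
step 2 (putdown(E)): towers=[A; C; D/B; E] holding=-
step 3 (unstack(B, D)): towers=[A; C; D; E] holding=B
step 4 (putdown(B)): towers=[A; B; C; D; E] holding=-
step 5 (pickup(D)): towers=[A; B; C; E] holding=D
step 6 (stack(D, C)): towers=[A; B; C/D; E] holding=-
goal check: towers=[A; B; C/D; E] holding=- — reached (length 6, optimal by BFS)

unstack(E, B)
putdown(E)
unstack(B, D)
putdown(B)
pickup(D)
stack(D, C)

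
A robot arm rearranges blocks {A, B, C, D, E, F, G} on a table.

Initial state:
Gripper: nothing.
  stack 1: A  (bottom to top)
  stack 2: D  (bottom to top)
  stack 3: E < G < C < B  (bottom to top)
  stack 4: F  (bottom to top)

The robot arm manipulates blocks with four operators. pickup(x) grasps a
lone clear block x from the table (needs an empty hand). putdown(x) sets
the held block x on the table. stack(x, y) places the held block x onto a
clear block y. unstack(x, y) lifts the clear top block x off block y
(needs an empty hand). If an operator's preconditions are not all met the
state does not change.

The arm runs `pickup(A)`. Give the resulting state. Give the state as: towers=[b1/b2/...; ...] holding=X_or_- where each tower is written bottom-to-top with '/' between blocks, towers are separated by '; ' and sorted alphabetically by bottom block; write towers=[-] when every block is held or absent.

before: towers=[A; D; E/G/C/B; F] holding=-
pre[pickup(A)]: clear(A) ok, ontable(A) ok, handempty ok
all met → apply pickup(A)
after:  towers=[D; E/G/C/B; F] holding=A

towers=[D; E/G/C/B; F] holding=A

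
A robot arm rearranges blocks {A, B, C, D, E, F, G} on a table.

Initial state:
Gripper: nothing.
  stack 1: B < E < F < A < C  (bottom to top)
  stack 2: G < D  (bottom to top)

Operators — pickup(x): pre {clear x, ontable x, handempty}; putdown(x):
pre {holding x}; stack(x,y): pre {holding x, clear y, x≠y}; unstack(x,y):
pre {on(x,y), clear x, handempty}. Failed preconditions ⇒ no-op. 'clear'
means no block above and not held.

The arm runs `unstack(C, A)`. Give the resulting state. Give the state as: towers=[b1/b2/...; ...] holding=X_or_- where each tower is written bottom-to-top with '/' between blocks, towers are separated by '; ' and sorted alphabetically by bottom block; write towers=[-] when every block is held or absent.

towers=[B/E/F/A; G/D] holding=C

before: towers=[B/E/F/A/C; G/D] holding=-
pre[unstack(C, A)]: on(C,A) yes, clear(C) yes, handempty yes
all met → apply unstack(C, A)
after:  towers=[B/E/F/A; G/D] holding=C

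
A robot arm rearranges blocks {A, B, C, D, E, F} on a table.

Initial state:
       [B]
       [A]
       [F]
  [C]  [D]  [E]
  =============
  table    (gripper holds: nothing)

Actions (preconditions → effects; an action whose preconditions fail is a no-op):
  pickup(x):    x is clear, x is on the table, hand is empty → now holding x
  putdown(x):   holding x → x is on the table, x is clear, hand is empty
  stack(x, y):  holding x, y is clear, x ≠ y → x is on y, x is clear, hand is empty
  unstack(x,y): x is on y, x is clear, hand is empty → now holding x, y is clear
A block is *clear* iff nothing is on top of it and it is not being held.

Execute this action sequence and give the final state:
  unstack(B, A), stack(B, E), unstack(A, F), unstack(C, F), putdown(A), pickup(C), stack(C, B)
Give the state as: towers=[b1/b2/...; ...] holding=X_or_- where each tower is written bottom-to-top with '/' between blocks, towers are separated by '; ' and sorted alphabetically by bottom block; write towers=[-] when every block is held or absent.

step 1 (unstack(B, A)): towers=[C; D/F/A; E] holding=B
step 2 (stack(B, E)): towers=[C; D/F/A; E/B] holding=-
step 3 (unstack(A, F)): towers=[C; D/F; E/B] holding=A
step 4 (unstack(C, F)) [no-op]: towers=[C; D/F; E/B] holding=A
step 5 (putdown(A)): towers=[A; C; D/F; E/B] holding=-
step 6 (pickup(C)): towers=[A; D/F; E/B] holding=C
step 7 (stack(C, B)): towers=[A; D/F; E/B/C] holding=-

towers=[A; D/F; E/B/C] holding=-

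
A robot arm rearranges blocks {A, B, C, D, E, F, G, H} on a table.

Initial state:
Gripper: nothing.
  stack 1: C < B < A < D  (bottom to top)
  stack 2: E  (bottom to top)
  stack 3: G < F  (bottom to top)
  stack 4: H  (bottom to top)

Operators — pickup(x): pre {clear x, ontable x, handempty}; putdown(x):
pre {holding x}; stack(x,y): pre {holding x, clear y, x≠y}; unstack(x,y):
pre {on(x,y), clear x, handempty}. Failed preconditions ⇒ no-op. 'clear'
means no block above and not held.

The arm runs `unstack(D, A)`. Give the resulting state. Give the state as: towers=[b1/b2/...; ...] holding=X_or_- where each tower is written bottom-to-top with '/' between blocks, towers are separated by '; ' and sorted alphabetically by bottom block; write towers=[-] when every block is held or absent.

towers=[C/B/A; E; G/F; H] holding=D

before: towers=[C/B/A/D; E; G/F; H] holding=-
pre[unstack(D, A)]: on(D,A) yes, clear(D) yes, handempty yes
all met → apply unstack(D, A)
after:  towers=[C/B/A; E; G/F; H] holding=D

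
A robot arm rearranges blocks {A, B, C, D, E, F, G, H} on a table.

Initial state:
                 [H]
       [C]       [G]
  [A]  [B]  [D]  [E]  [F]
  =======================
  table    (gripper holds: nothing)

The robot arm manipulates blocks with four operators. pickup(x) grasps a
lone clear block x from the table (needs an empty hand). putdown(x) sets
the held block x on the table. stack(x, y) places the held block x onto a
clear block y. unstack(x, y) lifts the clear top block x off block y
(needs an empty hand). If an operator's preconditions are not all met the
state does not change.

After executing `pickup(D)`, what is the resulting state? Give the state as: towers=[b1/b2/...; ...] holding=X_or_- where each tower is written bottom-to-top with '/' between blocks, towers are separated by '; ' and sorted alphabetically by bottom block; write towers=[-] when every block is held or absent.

before: towers=[A; B/C; D; E/G/H; F] holding=-
pre[pickup(D)]: clear(D) ok, ontable(D) ok, handempty ok
all met → apply pickup(D)
after:  towers=[A; B/C; E/G/H; F] holding=D

towers=[A; B/C; E/G/H; F] holding=D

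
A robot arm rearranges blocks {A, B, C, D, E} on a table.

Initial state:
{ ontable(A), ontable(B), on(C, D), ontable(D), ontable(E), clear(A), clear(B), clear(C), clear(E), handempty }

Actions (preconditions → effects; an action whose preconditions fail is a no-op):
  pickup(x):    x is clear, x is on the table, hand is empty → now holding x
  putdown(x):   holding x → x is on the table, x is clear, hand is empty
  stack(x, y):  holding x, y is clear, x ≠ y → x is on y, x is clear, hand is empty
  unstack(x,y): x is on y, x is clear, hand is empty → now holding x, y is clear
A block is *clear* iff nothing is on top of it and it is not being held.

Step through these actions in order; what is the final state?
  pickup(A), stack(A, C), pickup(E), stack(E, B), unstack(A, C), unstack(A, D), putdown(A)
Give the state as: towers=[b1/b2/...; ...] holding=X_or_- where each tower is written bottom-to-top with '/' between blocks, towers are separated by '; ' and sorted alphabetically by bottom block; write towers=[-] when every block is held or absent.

towers=[A; B/E; D/C] holding=-

step 1 (pickup(A)): towers=[B; D/C; E] holding=A
step 2 (stack(A, C)): towers=[B; D/C/A; E] holding=-
step 3 (pickup(E)): towers=[B; D/C/A] holding=E
step 4 (stack(E, B)): towers=[B/E; D/C/A] holding=-
step 5 (unstack(A, C)): towers=[B/E; D/C] holding=A
step 6 (unstack(A, D)) [no-op]: towers=[B/E; D/C] holding=A
step 7 (putdown(A)): towers=[A; B/E; D/C] holding=-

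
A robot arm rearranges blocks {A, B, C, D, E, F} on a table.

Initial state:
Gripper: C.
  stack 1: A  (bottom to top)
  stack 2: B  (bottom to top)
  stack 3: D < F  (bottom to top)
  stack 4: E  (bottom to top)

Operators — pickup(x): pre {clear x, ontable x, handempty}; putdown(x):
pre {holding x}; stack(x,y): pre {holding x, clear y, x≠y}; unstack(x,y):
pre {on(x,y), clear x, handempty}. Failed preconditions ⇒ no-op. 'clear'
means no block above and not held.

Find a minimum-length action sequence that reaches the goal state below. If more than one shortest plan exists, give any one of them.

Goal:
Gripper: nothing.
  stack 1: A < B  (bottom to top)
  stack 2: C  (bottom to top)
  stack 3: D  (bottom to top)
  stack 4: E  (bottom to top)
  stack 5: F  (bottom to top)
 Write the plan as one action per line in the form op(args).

step 1 (putdown(C)): towers=[A; B; C; D/F; E] holding=-
step 2 (pickup(B)): towers=[A; C; D/F; E] holding=B
step 3 (stack(B, A)): towers=[A/B; C; D/F; E] holding=-
step 4 (unstack(F, D)): towers=[A/B; C; D; E] holding=F
step 5 (putdown(F)): towers=[A/B; C; D; E; F] holding=-
goal check: towers=[A/B; C; D; E; F] holding=- — reached (length 5, optimal by BFS)

putdown(C)
pickup(B)
stack(B, A)
unstack(F, D)
putdown(F)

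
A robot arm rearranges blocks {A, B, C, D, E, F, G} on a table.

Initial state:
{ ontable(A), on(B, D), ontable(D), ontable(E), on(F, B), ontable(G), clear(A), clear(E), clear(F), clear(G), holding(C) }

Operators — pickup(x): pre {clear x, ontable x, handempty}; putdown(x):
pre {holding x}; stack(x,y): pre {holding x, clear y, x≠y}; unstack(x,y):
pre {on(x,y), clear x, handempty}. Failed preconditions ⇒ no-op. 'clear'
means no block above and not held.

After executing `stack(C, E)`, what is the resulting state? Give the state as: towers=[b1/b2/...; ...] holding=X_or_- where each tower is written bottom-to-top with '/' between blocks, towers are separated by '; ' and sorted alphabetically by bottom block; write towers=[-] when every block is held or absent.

before: towers=[A; D/B/F; E; G] holding=C
pre[stack(C, E)]: holding(C) ✓, clear(E) ✓, C≠E ✓
all met → apply stack(C, E)
after:  towers=[A; D/B/F; E/C; G] holding=-

towers=[A; D/B/F; E/C; G] holding=-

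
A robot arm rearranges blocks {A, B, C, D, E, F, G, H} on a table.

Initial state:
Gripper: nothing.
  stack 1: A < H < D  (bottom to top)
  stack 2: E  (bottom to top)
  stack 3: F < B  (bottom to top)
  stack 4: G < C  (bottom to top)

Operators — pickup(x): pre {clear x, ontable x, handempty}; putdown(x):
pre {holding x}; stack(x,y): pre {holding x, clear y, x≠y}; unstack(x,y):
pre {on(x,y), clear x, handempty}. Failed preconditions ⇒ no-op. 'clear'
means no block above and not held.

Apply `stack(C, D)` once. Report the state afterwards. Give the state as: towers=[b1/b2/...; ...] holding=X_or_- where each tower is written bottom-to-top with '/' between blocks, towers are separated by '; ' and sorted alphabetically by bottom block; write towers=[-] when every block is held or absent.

before: towers=[A/H/D; E; F/B; G/C] holding=-
pre[stack(C, D)]: holding(C) no, clear(D) yes, C≠D yes
holding(C) unmet → stack(C, D) is a no-op
after:  towers=[A/H/D; E; F/B; G/C] holding=-

towers=[A/H/D; E; F/B; G/C] holding=-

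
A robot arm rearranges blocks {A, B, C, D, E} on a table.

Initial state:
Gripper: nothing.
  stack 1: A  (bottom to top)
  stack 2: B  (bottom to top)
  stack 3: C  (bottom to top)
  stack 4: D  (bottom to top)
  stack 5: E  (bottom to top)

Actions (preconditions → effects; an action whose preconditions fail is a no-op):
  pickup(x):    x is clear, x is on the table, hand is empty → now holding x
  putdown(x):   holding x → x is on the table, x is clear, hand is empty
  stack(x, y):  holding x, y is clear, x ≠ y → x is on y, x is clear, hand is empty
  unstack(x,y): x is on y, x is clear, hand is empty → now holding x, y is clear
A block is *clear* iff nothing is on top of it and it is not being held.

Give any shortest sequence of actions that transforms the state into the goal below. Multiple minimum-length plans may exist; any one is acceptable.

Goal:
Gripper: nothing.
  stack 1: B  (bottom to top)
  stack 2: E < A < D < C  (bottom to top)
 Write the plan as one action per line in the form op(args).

pickup(A)
stack(A, E)
pickup(D)
stack(D, A)
pickup(C)
stack(C, D)

step 1 (pickup(A)): towers=[B; C; D; E] holding=A
step 2 (stack(A, E)): towers=[B; C; D; E/A] holding=-
step 3 (pickup(D)): towers=[B; C; E/A] holding=D
step 4 (stack(D, A)): towers=[B; C; E/A/D] holding=-
step 5 (pickup(C)): towers=[B; E/A/D] holding=C
step 6 (stack(C, D)): towers=[B; E/A/D/C] holding=-
goal check: towers=[B; E/A/D/C] holding=- — reached (length 6, optimal by BFS)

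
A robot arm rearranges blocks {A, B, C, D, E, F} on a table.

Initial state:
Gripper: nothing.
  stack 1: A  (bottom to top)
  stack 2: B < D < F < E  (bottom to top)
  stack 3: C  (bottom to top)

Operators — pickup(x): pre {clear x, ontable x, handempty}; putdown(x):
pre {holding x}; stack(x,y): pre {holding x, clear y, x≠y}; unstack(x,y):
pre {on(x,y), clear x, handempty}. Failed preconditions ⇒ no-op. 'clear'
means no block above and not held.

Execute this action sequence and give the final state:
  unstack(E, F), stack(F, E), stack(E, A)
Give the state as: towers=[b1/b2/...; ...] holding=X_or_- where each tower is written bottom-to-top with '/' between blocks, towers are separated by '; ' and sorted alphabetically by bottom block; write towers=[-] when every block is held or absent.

towers=[A/E; B/D/F; C] holding=-

step 1 (unstack(E, F)): towers=[A; B/D/F; C] holding=E
step 2 (stack(F, E)) [no-op]: towers=[A; B/D/F; C] holding=E
step 3 (stack(E, A)): towers=[A/E; B/D/F; C] holding=-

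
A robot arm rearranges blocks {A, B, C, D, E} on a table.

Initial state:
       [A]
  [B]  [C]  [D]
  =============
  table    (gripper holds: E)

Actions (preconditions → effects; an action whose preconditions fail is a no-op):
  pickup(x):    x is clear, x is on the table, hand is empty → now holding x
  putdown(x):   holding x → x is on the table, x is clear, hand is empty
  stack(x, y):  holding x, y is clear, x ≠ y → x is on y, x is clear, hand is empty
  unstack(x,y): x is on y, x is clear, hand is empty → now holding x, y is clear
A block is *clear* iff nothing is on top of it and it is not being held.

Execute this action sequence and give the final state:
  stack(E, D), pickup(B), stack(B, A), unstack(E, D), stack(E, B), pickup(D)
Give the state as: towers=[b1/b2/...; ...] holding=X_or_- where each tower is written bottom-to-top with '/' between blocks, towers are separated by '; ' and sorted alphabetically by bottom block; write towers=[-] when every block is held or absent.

step 1 (stack(E, D)): towers=[B; C/A; D/E] holding=-
step 2 (pickup(B)): towers=[C/A; D/E] holding=B
step 3 (stack(B, A)): towers=[C/A/B; D/E] holding=-
step 4 (unstack(E, D)): towers=[C/A/B; D] holding=E
step 5 (stack(E, B)): towers=[C/A/B/E; D] holding=-
step 6 (pickup(D)): towers=[C/A/B/E] holding=D

towers=[C/A/B/E] holding=D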